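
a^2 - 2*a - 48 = (a - 8)*(a + 6)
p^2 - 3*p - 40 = (p - 8)*(p + 5)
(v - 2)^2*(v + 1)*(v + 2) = v^4 - v^3 - 6*v^2 + 4*v + 8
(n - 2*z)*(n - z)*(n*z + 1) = n^3*z - 3*n^2*z^2 + n^2 + 2*n*z^3 - 3*n*z + 2*z^2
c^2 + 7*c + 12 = (c + 3)*(c + 4)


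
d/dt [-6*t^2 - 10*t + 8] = -12*t - 10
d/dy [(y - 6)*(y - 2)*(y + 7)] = 3*y^2 - 2*y - 44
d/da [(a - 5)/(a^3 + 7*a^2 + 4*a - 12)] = (a^3 + 7*a^2 + 4*a - (a - 5)*(3*a^2 + 14*a + 4) - 12)/(a^3 + 7*a^2 + 4*a - 12)^2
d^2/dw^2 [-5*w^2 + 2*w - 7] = -10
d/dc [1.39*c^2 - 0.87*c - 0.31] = 2.78*c - 0.87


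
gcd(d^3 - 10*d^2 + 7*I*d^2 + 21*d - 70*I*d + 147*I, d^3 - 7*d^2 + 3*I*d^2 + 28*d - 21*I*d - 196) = d^2 + d*(-7 + 7*I) - 49*I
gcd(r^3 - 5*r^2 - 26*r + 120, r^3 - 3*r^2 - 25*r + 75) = r + 5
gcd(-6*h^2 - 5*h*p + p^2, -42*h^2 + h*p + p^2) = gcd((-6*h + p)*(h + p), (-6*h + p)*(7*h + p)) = -6*h + p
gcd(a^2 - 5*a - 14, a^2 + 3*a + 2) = a + 2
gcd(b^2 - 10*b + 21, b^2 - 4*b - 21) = b - 7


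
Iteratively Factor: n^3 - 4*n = (n - 2)*(n^2 + 2*n) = (n - 2)*(n + 2)*(n)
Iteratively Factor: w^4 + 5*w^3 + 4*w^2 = (w)*(w^3 + 5*w^2 + 4*w) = w*(w + 1)*(w^2 + 4*w) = w^2*(w + 1)*(w + 4)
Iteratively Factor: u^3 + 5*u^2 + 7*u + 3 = (u + 1)*(u^2 + 4*u + 3) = (u + 1)^2*(u + 3)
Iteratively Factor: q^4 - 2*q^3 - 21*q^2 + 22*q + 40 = (q - 5)*(q^3 + 3*q^2 - 6*q - 8) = (q - 5)*(q + 4)*(q^2 - q - 2) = (q - 5)*(q - 2)*(q + 4)*(q + 1)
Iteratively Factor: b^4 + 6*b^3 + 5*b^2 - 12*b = (b)*(b^3 + 6*b^2 + 5*b - 12) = b*(b + 4)*(b^2 + 2*b - 3) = b*(b - 1)*(b + 4)*(b + 3)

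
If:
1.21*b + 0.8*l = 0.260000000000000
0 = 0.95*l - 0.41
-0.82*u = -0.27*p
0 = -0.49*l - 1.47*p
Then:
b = -0.07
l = 0.43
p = -0.14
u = -0.05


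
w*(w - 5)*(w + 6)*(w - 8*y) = w^4 - 8*w^3*y + w^3 - 8*w^2*y - 30*w^2 + 240*w*y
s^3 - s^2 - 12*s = s*(s - 4)*(s + 3)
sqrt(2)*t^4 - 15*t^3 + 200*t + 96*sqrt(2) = (t - 6*sqrt(2))*(t - 4*sqrt(2))*(t + 2*sqrt(2))*(sqrt(2)*t + 1)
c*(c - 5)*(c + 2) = c^3 - 3*c^2 - 10*c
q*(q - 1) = q^2 - q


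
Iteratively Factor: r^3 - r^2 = (r)*(r^2 - r) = r*(r - 1)*(r)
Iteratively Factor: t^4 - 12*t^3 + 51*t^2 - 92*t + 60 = (t - 3)*(t^3 - 9*t^2 + 24*t - 20) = (t - 5)*(t - 3)*(t^2 - 4*t + 4) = (t - 5)*(t - 3)*(t - 2)*(t - 2)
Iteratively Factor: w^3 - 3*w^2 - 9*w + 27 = (w - 3)*(w^2 - 9) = (w - 3)*(w + 3)*(w - 3)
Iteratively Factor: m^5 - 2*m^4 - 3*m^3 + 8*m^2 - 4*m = (m - 1)*(m^4 - m^3 - 4*m^2 + 4*m) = m*(m - 1)*(m^3 - m^2 - 4*m + 4) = m*(m - 1)*(m + 2)*(m^2 - 3*m + 2) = m*(m - 2)*(m - 1)*(m + 2)*(m - 1)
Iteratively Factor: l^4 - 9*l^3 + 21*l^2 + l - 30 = (l + 1)*(l^3 - 10*l^2 + 31*l - 30) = (l - 2)*(l + 1)*(l^2 - 8*l + 15) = (l - 3)*(l - 2)*(l + 1)*(l - 5)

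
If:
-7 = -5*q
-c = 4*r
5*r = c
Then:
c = 0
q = 7/5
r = 0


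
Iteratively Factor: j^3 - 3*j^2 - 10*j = (j)*(j^2 - 3*j - 10) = j*(j + 2)*(j - 5)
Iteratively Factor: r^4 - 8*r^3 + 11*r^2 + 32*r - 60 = (r - 5)*(r^3 - 3*r^2 - 4*r + 12) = (r - 5)*(r - 2)*(r^2 - r - 6) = (r - 5)*(r - 2)*(r + 2)*(r - 3)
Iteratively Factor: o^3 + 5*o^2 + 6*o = (o + 2)*(o^2 + 3*o) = o*(o + 2)*(o + 3)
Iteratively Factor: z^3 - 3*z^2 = (z)*(z^2 - 3*z) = z*(z - 3)*(z)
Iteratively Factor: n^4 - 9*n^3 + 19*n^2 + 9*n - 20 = (n + 1)*(n^3 - 10*n^2 + 29*n - 20) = (n - 4)*(n + 1)*(n^2 - 6*n + 5) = (n - 4)*(n - 1)*(n + 1)*(n - 5)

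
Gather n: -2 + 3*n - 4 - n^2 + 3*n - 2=-n^2 + 6*n - 8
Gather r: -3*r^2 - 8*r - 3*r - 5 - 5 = -3*r^2 - 11*r - 10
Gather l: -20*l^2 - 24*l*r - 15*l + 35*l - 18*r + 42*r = -20*l^2 + l*(20 - 24*r) + 24*r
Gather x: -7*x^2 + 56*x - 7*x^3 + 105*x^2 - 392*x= -7*x^3 + 98*x^2 - 336*x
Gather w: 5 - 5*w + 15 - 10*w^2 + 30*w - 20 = -10*w^2 + 25*w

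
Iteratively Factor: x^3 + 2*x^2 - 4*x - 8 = (x - 2)*(x^2 + 4*x + 4) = (x - 2)*(x + 2)*(x + 2)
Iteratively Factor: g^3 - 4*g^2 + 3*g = (g - 3)*(g^2 - g) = (g - 3)*(g - 1)*(g)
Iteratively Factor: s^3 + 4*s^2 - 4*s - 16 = (s - 2)*(s^2 + 6*s + 8) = (s - 2)*(s + 2)*(s + 4)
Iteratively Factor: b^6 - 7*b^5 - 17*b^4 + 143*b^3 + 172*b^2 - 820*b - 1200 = (b - 5)*(b^5 - 2*b^4 - 27*b^3 + 8*b^2 + 212*b + 240) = (b - 5)*(b + 2)*(b^4 - 4*b^3 - 19*b^2 + 46*b + 120) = (b - 5)*(b - 4)*(b + 2)*(b^3 - 19*b - 30) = (b - 5)^2*(b - 4)*(b + 2)*(b^2 + 5*b + 6) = (b - 5)^2*(b - 4)*(b + 2)*(b + 3)*(b + 2)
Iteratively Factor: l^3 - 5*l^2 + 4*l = (l)*(l^2 - 5*l + 4) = l*(l - 1)*(l - 4)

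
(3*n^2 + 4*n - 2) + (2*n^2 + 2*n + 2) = 5*n^2 + 6*n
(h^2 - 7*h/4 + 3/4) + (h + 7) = h^2 - 3*h/4 + 31/4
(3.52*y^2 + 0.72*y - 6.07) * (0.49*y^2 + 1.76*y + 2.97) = 1.7248*y^4 + 6.548*y^3 + 8.7473*y^2 - 8.5448*y - 18.0279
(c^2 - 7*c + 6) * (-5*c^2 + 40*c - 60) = -5*c^4 + 75*c^3 - 370*c^2 + 660*c - 360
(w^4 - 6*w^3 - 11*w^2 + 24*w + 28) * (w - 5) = w^5 - 11*w^4 + 19*w^3 + 79*w^2 - 92*w - 140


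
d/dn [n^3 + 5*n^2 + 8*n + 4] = 3*n^2 + 10*n + 8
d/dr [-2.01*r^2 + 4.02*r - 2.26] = 4.02 - 4.02*r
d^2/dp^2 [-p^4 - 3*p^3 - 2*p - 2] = 6*p*(-2*p - 3)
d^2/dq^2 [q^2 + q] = 2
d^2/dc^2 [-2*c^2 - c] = -4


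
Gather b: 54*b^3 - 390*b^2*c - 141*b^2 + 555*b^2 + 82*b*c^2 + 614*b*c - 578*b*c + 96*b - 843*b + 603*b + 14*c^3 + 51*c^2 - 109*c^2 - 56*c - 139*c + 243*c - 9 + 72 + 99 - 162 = 54*b^3 + b^2*(414 - 390*c) + b*(82*c^2 + 36*c - 144) + 14*c^3 - 58*c^2 + 48*c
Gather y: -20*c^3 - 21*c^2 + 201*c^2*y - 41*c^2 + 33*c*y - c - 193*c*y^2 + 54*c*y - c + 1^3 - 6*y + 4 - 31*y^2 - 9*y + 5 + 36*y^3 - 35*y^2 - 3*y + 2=-20*c^3 - 62*c^2 - 2*c + 36*y^3 + y^2*(-193*c - 66) + y*(201*c^2 + 87*c - 18) + 12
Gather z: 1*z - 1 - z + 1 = 0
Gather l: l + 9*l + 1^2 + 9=10*l + 10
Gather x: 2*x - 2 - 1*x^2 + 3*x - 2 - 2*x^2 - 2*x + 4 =-3*x^2 + 3*x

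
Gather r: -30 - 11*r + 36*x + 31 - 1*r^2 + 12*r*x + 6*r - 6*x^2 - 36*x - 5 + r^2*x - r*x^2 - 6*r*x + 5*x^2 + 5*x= r^2*(x - 1) + r*(-x^2 + 6*x - 5) - x^2 + 5*x - 4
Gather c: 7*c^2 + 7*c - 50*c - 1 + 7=7*c^2 - 43*c + 6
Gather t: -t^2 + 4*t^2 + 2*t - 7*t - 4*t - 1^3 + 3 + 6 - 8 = 3*t^2 - 9*t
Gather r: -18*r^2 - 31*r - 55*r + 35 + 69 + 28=-18*r^2 - 86*r + 132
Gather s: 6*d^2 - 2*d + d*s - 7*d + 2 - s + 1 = 6*d^2 - 9*d + s*(d - 1) + 3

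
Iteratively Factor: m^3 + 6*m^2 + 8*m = (m + 2)*(m^2 + 4*m) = (m + 2)*(m + 4)*(m)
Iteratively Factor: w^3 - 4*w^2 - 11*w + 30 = (w + 3)*(w^2 - 7*w + 10) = (w - 2)*(w + 3)*(w - 5)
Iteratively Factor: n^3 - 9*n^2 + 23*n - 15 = (n - 5)*(n^2 - 4*n + 3) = (n - 5)*(n - 1)*(n - 3)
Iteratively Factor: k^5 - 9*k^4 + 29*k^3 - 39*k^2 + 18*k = (k - 1)*(k^4 - 8*k^3 + 21*k^2 - 18*k) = (k - 3)*(k - 1)*(k^3 - 5*k^2 + 6*k) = (k - 3)^2*(k - 1)*(k^2 - 2*k) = (k - 3)^2*(k - 2)*(k - 1)*(k)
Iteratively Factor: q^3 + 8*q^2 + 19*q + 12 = (q + 3)*(q^2 + 5*q + 4) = (q + 3)*(q + 4)*(q + 1)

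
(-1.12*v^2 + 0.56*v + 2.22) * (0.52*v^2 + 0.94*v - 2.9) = -0.5824*v^4 - 0.7616*v^3 + 4.9288*v^2 + 0.4628*v - 6.438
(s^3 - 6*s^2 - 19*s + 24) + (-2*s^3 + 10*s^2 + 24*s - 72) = -s^3 + 4*s^2 + 5*s - 48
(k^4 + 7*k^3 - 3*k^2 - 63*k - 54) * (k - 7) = k^5 - 52*k^3 - 42*k^2 + 387*k + 378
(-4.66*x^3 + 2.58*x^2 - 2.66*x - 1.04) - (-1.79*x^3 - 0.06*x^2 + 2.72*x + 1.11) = -2.87*x^3 + 2.64*x^2 - 5.38*x - 2.15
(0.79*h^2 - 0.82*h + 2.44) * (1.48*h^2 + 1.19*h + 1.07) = 1.1692*h^4 - 0.2735*h^3 + 3.4807*h^2 + 2.0262*h + 2.6108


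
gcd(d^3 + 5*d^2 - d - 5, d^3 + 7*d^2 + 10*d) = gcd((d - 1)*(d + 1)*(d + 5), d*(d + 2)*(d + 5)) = d + 5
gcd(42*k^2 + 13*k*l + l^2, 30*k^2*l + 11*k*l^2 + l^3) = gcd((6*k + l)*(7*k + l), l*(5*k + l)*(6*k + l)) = 6*k + l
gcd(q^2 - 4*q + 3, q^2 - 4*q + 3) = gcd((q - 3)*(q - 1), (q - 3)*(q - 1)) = q^2 - 4*q + 3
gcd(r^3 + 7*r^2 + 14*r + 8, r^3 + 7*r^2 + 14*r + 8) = r^3 + 7*r^2 + 14*r + 8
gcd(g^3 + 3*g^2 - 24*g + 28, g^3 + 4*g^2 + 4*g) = 1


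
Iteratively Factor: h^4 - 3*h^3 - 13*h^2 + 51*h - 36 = (h + 4)*(h^3 - 7*h^2 + 15*h - 9) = (h - 1)*(h + 4)*(h^2 - 6*h + 9) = (h - 3)*(h - 1)*(h + 4)*(h - 3)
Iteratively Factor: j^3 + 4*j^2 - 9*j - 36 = (j - 3)*(j^2 + 7*j + 12) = (j - 3)*(j + 3)*(j + 4)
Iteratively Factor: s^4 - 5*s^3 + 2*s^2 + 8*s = (s - 4)*(s^3 - s^2 - 2*s) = (s - 4)*(s - 2)*(s^2 + s) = s*(s - 4)*(s - 2)*(s + 1)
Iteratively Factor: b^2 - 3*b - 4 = (b - 4)*(b + 1)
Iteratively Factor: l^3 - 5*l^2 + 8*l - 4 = (l - 2)*(l^2 - 3*l + 2) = (l - 2)^2*(l - 1)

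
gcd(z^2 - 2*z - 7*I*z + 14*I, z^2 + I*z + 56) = z - 7*I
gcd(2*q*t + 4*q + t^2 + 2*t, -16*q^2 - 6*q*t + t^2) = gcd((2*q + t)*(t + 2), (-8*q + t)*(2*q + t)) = 2*q + t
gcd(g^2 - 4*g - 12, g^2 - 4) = g + 2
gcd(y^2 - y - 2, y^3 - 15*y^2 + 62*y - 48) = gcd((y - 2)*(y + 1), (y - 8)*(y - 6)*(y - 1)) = 1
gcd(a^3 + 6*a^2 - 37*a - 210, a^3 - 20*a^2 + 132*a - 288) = a - 6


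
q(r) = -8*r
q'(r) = -8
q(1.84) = -14.72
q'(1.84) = -8.00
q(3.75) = -30.00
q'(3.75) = -8.00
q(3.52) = -28.16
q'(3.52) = -8.00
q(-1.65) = 13.20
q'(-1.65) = -8.00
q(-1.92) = 15.36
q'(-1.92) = -8.00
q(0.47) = -3.76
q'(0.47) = -8.00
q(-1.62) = 12.96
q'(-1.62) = -8.00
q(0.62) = -4.96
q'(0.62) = -8.00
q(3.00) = -24.00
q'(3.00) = -8.00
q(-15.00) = 120.00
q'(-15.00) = -8.00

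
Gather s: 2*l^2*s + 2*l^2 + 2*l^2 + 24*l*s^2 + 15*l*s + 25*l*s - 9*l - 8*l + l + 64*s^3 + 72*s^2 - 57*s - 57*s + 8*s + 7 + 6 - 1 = 4*l^2 - 16*l + 64*s^3 + s^2*(24*l + 72) + s*(2*l^2 + 40*l - 106) + 12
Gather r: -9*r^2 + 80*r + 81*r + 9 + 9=-9*r^2 + 161*r + 18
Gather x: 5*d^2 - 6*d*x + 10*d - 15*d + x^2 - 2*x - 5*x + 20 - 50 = 5*d^2 - 5*d + x^2 + x*(-6*d - 7) - 30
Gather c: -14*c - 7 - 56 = -14*c - 63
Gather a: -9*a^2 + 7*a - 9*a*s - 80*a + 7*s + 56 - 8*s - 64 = -9*a^2 + a*(-9*s - 73) - s - 8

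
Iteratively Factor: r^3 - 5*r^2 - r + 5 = (r - 1)*(r^2 - 4*r - 5) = (r - 5)*(r - 1)*(r + 1)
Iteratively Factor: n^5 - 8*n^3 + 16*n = (n - 2)*(n^4 + 2*n^3 - 4*n^2 - 8*n) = (n - 2)*(n + 2)*(n^3 - 4*n) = n*(n - 2)*(n + 2)*(n^2 - 4) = n*(n - 2)*(n + 2)^2*(n - 2)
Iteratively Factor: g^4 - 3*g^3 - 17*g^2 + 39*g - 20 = (g + 4)*(g^3 - 7*g^2 + 11*g - 5) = (g - 1)*(g + 4)*(g^2 - 6*g + 5) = (g - 1)^2*(g + 4)*(g - 5)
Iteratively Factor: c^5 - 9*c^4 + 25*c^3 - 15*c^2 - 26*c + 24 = (c + 1)*(c^4 - 10*c^3 + 35*c^2 - 50*c + 24) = (c - 4)*(c + 1)*(c^3 - 6*c^2 + 11*c - 6) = (c - 4)*(c - 1)*(c + 1)*(c^2 - 5*c + 6) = (c - 4)*(c - 2)*(c - 1)*(c + 1)*(c - 3)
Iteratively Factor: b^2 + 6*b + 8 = (b + 4)*(b + 2)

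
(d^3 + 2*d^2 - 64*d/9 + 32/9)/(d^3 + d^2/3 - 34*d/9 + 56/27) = 3*(d + 4)/(3*d + 7)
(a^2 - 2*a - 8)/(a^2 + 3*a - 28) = (a + 2)/(a + 7)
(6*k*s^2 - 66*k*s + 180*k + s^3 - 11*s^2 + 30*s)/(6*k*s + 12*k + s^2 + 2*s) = (s^2 - 11*s + 30)/(s + 2)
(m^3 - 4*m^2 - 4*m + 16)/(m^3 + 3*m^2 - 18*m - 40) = (m - 2)/(m + 5)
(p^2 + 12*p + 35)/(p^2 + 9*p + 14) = (p + 5)/(p + 2)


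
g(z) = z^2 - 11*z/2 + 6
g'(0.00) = -5.50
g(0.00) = 6.00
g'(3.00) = 0.50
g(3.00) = -1.50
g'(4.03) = 2.56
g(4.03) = 0.08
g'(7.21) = 8.92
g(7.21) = 18.33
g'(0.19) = -5.12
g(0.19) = 4.99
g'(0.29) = -4.92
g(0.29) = 4.49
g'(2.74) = -0.02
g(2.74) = -1.56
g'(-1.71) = -8.92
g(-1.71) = 18.33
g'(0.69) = -4.12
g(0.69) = 2.68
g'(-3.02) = -11.54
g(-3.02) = 31.73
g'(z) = 2*z - 11/2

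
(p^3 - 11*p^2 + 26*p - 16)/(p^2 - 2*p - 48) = (p^2 - 3*p + 2)/(p + 6)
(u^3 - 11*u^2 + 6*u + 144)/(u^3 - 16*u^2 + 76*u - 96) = (u + 3)/(u - 2)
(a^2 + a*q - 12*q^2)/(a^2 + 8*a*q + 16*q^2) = (a - 3*q)/(a + 4*q)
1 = 1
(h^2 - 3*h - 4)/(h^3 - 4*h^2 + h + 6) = (h - 4)/(h^2 - 5*h + 6)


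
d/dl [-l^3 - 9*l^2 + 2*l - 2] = -3*l^2 - 18*l + 2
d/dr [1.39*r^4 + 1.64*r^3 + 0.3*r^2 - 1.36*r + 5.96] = 5.56*r^3 + 4.92*r^2 + 0.6*r - 1.36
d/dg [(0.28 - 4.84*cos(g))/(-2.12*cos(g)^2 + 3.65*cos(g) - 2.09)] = (10.2608*cos(g)^2 - 1.1872*cos(g) - 9.0936)*sin(g)/(4.4944*cos(g)^4 - 15.476*cos(g)^3 + 22.1841*cos(g)^2 - 15.257*cos(g) + 4.3681)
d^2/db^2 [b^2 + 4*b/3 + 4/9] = 2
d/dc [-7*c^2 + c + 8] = 1 - 14*c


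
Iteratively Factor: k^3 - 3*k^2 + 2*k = (k - 2)*(k^2 - k) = k*(k - 2)*(k - 1)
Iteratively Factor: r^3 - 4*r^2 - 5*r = (r - 5)*(r^2 + r) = r*(r - 5)*(r + 1)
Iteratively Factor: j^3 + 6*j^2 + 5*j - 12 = (j + 4)*(j^2 + 2*j - 3) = (j + 3)*(j + 4)*(j - 1)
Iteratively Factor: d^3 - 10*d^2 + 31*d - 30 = (d - 2)*(d^2 - 8*d + 15) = (d - 3)*(d - 2)*(d - 5)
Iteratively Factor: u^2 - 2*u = (u)*(u - 2)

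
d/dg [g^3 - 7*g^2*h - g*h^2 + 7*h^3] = 3*g^2 - 14*g*h - h^2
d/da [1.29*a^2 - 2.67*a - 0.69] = 2.58*a - 2.67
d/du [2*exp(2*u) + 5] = 4*exp(2*u)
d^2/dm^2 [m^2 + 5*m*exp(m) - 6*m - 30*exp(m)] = 5*m*exp(m) - 20*exp(m) + 2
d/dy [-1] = 0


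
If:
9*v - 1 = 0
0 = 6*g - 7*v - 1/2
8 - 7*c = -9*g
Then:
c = 17/12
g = 23/108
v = 1/9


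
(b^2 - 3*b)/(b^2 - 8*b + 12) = b*(b - 3)/(b^2 - 8*b + 12)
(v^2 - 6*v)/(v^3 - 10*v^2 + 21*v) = (v - 6)/(v^2 - 10*v + 21)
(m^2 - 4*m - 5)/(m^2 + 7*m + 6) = (m - 5)/(m + 6)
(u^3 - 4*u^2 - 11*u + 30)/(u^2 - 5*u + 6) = (u^2 - 2*u - 15)/(u - 3)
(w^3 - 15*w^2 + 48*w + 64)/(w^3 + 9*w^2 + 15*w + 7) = (w^2 - 16*w + 64)/(w^2 + 8*w + 7)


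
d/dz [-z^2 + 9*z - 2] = 9 - 2*z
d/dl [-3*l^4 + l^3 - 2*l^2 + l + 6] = -12*l^3 + 3*l^2 - 4*l + 1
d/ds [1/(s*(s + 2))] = 2*(-s - 1)/(s^2*(s^2 + 4*s + 4))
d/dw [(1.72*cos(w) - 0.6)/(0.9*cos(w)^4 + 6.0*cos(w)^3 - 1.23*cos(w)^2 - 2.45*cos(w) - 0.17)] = (4.644*cos(w)^4 + 18.48*cos(w)^3 - 12.9156*cos(w)^2 + 1.476*cos(w) + 1.7624)*sin(w)/(0.81*cos(w)^8 + 10.8*cos(w)^7 + 33.786*cos(w)^6 - 19.17*cos(w)^5 - 28.1931*cos(w)^4 + 3.987*cos(w)^3 + 6.4207*cos(w)^2 + 0.833*cos(w) + 0.0289)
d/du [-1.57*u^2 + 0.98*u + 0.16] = 0.98 - 3.14*u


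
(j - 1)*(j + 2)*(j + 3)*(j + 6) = j^4 + 10*j^3 + 25*j^2 - 36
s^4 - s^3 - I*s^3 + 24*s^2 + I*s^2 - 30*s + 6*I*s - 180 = (s - 3)*(s + 2)*(s - 6*I)*(s + 5*I)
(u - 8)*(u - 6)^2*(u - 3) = u^4 - 23*u^3 + 192*u^2 - 684*u + 864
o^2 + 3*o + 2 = (o + 1)*(o + 2)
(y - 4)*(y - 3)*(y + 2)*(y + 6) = y^4 + y^3 - 32*y^2 + 12*y + 144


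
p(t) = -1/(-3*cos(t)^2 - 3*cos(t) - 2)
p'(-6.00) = 0.04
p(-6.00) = 0.13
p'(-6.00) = 0.04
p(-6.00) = 0.13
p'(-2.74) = 0.31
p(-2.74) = 0.56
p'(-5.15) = 0.35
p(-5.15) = 0.26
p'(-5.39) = 0.21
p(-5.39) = 0.20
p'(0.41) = 0.06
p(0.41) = 0.14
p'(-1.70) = -0.80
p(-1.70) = 0.60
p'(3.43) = 0.22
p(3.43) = 0.53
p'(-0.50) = -0.08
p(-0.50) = 0.14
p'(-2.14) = 0.13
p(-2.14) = 0.80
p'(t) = -(-6*sin(t)*cos(t) - 3*sin(t))/(-3*cos(t)^2 - 3*cos(t) - 2)^2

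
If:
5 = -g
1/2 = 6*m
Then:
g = -5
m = 1/12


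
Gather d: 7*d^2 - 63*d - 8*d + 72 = 7*d^2 - 71*d + 72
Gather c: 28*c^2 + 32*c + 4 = 28*c^2 + 32*c + 4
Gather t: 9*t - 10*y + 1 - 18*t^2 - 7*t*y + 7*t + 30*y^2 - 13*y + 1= -18*t^2 + t*(16 - 7*y) + 30*y^2 - 23*y + 2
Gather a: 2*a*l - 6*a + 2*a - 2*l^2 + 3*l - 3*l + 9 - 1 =a*(2*l - 4) - 2*l^2 + 8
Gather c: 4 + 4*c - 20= 4*c - 16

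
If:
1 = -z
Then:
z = -1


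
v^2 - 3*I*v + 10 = (v - 5*I)*(v + 2*I)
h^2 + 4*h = h*(h + 4)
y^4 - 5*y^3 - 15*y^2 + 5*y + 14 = (y - 7)*(y - 1)*(y + 1)*(y + 2)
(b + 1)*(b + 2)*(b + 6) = b^3 + 9*b^2 + 20*b + 12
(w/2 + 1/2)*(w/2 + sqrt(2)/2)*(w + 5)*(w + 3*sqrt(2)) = w^4/4 + sqrt(2)*w^3 + 3*w^3/2 + 11*w^2/4 + 6*sqrt(2)*w^2 + 5*sqrt(2)*w + 9*w + 15/2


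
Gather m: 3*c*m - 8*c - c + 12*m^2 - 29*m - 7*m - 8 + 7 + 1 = -9*c + 12*m^2 + m*(3*c - 36)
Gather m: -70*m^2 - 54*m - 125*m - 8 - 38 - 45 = -70*m^2 - 179*m - 91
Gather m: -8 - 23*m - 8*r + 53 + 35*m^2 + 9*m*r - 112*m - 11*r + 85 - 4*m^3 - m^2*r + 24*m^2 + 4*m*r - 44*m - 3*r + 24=-4*m^3 + m^2*(59 - r) + m*(13*r - 179) - 22*r + 154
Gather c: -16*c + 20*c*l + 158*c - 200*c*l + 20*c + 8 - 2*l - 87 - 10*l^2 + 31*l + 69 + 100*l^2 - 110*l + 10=c*(162 - 180*l) + 90*l^2 - 81*l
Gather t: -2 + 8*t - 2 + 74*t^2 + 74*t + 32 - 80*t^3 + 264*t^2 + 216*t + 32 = -80*t^3 + 338*t^2 + 298*t + 60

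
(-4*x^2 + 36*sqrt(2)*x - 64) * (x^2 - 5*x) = -4*x^4 + 20*x^3 + 36*sqrt(2)*x^3 - 180*sqrt(2)*x^2 - 64*x^2 + 320*x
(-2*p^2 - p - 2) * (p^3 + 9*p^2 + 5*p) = -2*p^5 - 19*p^4 - 21*p^3 - 23*p^2 - 10*p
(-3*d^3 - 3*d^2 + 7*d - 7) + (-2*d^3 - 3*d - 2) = -5*d^3 - 3*d^2 + 4*d - 9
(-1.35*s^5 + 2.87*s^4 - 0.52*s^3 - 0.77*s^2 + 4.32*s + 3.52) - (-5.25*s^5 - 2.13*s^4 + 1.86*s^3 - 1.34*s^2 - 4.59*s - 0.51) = 3.9*s^5 + 5.0*s^4 - 2.38*s^3 + 0.57*s^2 + 8.91*s + 4.03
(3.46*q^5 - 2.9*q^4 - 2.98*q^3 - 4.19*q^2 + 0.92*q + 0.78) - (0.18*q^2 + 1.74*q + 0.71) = 3.46*q^5 - 2.9*q^4 - 2.98*q^3 - 4.37*q^2 - 0.82*q + 0.0700000000000001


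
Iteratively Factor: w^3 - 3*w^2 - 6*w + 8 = (w - 4)*(w^2 + w - 2) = (w - 4)*(w - 1)*(w + 2)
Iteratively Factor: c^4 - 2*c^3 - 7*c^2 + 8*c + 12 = (c - 2)*(c^3 - 7*c - 6) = (c - 3)*(c - 2)*(c^2 + 3*c + 2) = (c - 3)*(c - 2)*(c + 2)*(c + 1)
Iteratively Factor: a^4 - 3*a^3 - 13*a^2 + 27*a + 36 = (a - 4)*(a^3 + a^2 - 9*a - 9) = (a - 4)*(a - 3)*(a^2 + 4*a + 3) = (a - 4)*(a - 3)*(a + 3)*(a + 1)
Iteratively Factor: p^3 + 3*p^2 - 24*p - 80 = (p + 4)*(p^2 - p - 20) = (p + 4)^2*(p - 5)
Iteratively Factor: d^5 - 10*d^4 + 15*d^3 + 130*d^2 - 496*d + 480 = (d - 3)*(d^4 - 7*d^3 - 6*d^2 + 112*d - 160) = (d - 3)*(d - 2)*(d^3 - 5*d^2 - 16*d + 80) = (d - 4)*(d - 3)*(d - 2)*(d^2 - d - 20) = (d - 4)*(d - 3)*(d - 2)*(d + 4)*(d - 5)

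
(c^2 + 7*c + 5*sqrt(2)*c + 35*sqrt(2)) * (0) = 0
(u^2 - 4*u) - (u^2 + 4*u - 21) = 21 - 8*u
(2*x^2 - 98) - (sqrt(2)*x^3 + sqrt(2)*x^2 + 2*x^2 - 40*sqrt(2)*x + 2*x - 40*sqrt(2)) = -sqrt(2)*x^3 - sqrt(2)*x^2 - 2*x + 40*sqrt(2)*x - 98 + 40*sqrt(2)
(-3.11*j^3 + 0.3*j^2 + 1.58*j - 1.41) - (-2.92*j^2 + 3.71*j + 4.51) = -3.11*j^3 + 3.22*j^2 - 2.13*j - 5.92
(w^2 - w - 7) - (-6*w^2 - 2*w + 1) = 7*w^2 + w - 8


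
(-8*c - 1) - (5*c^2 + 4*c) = -5*c^2 - 12*c - 1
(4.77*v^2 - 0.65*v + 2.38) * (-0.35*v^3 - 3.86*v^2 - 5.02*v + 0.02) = -1.6695*v^5 - 18.1847*v^4 - 22.2694*v^3 - 5.8284*v^2 - 11.9606*v + 0.0476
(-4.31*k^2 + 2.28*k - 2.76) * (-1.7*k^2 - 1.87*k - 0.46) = 7.327*k^4 + 4.1837*k^3 + 2.411*k^2 + 4.1124*k + 1.2696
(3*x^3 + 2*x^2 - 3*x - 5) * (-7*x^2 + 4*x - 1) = -21*x^5 - 2*x^4 + 26*x^3 + 21*x^2 - 17*x + 5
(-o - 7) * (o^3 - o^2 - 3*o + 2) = -o^4 - 6*o^3 + 10*o^2 + 19*o - 14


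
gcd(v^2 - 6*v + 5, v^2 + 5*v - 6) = v - 1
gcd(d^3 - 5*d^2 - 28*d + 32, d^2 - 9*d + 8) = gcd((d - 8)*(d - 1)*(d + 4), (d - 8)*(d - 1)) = d^2 - 9*d + 8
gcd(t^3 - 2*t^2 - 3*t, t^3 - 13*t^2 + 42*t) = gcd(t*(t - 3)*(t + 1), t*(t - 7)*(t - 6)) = t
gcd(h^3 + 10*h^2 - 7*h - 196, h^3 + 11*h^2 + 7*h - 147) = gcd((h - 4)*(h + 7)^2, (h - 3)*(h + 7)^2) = h^2 + 14*h + 49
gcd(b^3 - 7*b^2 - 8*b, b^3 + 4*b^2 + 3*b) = b^2 + b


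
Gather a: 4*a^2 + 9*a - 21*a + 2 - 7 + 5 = 4*a^2 - 12*a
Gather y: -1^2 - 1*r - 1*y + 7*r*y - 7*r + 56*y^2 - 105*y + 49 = -8*r + 56*y^2 + y*(7*r - 106) + 48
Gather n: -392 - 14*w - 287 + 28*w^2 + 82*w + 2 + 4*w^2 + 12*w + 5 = 32*w^2 + 80*w - 672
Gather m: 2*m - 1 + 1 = 2*m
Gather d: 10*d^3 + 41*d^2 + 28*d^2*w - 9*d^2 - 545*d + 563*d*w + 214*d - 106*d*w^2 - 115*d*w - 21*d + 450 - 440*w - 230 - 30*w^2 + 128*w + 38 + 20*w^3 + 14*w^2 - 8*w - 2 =10*d^3 + d^2*(28*w + 32) + d*(-106*w^2 + 448*w - 352) + 20*w^3 - 16*w^2 - 320*w + 256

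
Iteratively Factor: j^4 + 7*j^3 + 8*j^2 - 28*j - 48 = (j + 2)*(j^3 + 5*j^2 - 2*j - 24) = (j + 2)*(j + 3)*(j^2 + 2*j - 8) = (j - 2)*(j + 2)*(j + 3)*(j + 4)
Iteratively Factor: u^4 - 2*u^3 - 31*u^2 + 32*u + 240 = (u - 4)*(u^3 + 2*u^2 - 23*u - 60) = (u - 4)*(u + 3)*(u^2 - u - 20) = (u - 5)*(u - 4)*(u + 3)*(u + 4)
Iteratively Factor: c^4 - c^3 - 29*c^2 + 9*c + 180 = (c + 3)*(c^3 - 4*c^2 - 17*c + 60) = (c + 3)*(c + 4)*(c^2 - 8*c + 15) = (c - 3)*(c + 3)*(c + 4)*(c - 5)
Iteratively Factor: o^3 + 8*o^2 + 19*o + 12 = (o + 1)*(o^2 + 7*o + 12) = (o + 1)*(o + 4)*(o + 3)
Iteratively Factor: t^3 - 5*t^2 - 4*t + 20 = (t - 5)*(t^2 - 4) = (t - 5)*(t - 2)*(t + 2)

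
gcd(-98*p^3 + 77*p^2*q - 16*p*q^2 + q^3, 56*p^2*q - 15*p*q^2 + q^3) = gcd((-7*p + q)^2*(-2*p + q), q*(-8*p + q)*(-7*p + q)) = 7*p - q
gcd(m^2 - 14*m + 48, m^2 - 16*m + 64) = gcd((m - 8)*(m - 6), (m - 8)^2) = m - 8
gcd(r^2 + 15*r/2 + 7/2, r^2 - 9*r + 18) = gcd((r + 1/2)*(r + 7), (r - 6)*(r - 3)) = 1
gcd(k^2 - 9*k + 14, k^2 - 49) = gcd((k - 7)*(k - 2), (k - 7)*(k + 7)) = k - 7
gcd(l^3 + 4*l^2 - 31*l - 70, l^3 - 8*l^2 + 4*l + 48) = l + 2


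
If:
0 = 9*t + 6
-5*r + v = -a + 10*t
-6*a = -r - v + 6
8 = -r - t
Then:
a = -170/21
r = -22/3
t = -2/3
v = -740/21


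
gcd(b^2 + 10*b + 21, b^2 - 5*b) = 1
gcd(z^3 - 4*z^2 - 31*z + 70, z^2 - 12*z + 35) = z - 7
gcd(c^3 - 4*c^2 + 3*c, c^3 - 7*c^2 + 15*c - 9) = c^2 - 4*c + 3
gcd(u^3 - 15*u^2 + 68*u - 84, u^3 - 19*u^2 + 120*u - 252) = u^2 - 13*u + 42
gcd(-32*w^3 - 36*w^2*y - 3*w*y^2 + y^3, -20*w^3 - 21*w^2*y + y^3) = 4*w^2 + 5*w*y + y^2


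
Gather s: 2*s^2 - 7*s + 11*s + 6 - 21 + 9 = 2*s^2 + 4*s - 6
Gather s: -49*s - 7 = -49*s - 7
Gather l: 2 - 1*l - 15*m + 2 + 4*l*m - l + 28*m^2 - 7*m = l*(4*m - 2) + 28*m^2 - 22*m + 4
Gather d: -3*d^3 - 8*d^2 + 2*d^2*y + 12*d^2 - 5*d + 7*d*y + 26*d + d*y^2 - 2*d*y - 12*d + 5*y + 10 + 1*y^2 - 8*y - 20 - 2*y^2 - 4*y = -3*d^3 + d^2*(2*y + 4) + d*(y^2 + 5*y + 9) - y^2 - 7*y - 10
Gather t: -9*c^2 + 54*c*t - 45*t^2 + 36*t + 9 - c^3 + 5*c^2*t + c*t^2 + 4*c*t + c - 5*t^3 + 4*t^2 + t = -c^3 - 9*c^2 + c - 5*t^3 + t^2*(c - 41) + t*(5*c^2 + 58*c + 37) + 9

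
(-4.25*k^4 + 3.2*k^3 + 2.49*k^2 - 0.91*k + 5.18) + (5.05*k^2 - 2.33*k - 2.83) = -4.25*k^4 + 3.2*k^3 + 7.54*k^2 - 3.24*k + 2.35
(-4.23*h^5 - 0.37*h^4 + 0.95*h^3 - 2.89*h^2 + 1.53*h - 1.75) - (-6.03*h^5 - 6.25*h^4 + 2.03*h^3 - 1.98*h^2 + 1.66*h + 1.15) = 1.8*h^5 + 5.88*h^4 - 1.08*h^3 - 0.91*h^2 - 0.13*h - 2.9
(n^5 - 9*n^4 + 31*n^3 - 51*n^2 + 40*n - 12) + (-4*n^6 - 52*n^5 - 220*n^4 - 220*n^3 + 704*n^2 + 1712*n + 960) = -4*n^6 - 51*n^5 - 229*n^4 - 189*n^3 + 653*n^2 + 1752*n + 948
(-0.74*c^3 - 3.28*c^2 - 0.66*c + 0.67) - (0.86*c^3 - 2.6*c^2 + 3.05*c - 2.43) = -1.6*c^3 - 0.68*c^2 - 3.71*c + 3.1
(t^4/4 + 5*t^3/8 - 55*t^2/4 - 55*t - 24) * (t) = t^5/4 + 5*t^4/8 - 55*t^3/4 - 55*t^2 - 24*t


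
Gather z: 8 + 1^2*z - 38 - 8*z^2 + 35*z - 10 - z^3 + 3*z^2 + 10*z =-z^3 - 5*z^2 + 46*z - 40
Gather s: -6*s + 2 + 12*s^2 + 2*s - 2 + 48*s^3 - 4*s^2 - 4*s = 48*s^3 + 8*s^2 - 8*s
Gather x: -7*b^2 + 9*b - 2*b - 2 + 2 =-7*b^2 + 7*b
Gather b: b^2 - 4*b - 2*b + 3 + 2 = b^2 - 6*b + 5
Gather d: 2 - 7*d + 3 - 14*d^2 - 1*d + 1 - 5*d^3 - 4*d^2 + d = -5*d^3 - 18*d^2 - 7*d + 6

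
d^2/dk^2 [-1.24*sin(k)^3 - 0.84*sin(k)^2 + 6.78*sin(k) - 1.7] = -5.85*sin(k) - 2.79*sin(3*k) - 1.68*cos(2*k)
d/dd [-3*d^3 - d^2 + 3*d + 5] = -9*d^2 - 2*d + 3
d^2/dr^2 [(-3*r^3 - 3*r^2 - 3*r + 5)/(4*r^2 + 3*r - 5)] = 2*(-99*r^3 + 195*r^2 - 225*r + 25)/(64*r^6 + 144*r^5 - 132*r^4 - 333*r^3 + 165*r^2 + 225*r - 125)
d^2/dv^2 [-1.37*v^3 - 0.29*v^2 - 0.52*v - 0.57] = -8.22*v - 0.58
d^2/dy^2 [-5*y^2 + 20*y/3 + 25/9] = -10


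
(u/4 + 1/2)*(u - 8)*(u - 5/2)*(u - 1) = u^4/4 - 19*u^3/8 + 15*u^2/8 + 41*u/4 - 10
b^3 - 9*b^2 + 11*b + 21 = (b - 7)*(b - 3)*(b + 1)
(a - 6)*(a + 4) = a^2 - 2*a - 24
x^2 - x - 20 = (x - 5)*(x + 4)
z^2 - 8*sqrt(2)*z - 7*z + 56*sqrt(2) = (z - 7)*(z - 8*sqrt(2))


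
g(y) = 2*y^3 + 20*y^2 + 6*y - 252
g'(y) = 6*y^2 + 40*y + 6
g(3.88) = 189.19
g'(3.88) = 251.53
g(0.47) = -244.55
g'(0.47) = 26.13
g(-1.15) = -235.49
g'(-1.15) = -32.06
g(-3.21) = -131.33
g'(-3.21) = -60.58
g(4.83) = 468.92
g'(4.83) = 339.17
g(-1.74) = -212.42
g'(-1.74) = -45.43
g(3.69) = 142.95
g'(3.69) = 235.30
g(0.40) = -246.27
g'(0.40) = 22.96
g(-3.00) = -144.00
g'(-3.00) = -60.00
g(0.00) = -252.00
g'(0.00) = 6.00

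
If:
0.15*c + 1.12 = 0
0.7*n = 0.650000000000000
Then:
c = -7.47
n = 0.93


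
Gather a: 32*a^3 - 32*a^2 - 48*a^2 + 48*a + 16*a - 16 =32*a^3 - 80*a^2 + 64*a - 16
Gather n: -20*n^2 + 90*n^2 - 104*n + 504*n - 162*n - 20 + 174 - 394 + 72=70*n^2 + 238*n - 168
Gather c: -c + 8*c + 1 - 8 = 7*c - 7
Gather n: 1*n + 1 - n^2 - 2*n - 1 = -n^2 - n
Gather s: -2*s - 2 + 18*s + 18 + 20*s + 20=36*s + 36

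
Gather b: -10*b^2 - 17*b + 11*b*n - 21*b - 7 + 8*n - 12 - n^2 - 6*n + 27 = -10*b^2 + b*(11*n - 38) - n^2 + 2*n + 8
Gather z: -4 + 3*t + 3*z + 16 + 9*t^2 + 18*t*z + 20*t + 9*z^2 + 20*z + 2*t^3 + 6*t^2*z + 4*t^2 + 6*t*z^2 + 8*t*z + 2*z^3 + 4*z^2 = 2*t^3 + 13*t^2 + 23*t + 2*z^3 + z^2*(6*t + 13) + z*(6*t^2 + 26*t + 23) + 12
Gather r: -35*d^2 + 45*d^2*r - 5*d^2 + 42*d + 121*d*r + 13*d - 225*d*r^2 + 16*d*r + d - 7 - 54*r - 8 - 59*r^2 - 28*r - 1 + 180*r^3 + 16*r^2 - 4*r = -40*d^2 + 56*d + 180*r^3 + r^2*(-225*d - 43) + r*(45*d^2 + 137*d - 86) - 16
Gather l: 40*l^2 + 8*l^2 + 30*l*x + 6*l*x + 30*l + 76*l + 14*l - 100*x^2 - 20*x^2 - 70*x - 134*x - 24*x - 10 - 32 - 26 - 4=48*l^2 + l*(36*x + 120) - 120*x^2 - 228*x - 72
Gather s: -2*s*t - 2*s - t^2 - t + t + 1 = s*(-2*t - 2) - t^2 + 1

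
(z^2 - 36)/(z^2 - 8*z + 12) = (z + 6)/(z - 2)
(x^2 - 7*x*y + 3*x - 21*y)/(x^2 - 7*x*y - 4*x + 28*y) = (x + 3)/(x - 4)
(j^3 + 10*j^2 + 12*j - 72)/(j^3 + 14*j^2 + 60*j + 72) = (j - 2)/(j + 2)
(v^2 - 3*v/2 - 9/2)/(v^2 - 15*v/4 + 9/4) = 2*(2*v + 3)/(4*v - 3)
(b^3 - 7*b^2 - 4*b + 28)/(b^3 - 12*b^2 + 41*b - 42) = (b + 2)/(b - 3)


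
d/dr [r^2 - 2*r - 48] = 2*r - 2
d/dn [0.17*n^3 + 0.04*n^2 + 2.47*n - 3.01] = 0.51*n^2 + 0.08*n + 2.47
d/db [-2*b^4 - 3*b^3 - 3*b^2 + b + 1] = -8*b^3 - 9*b^2 - 6*b + 1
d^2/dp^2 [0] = 0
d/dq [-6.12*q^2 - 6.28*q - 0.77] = -12.24*q - 6.28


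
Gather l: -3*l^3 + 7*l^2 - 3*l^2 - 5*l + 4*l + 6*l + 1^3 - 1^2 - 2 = -3*l^3 + 4*l^2 + 5*l - 2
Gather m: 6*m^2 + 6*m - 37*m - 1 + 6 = 6*m^2 - 31*m + 5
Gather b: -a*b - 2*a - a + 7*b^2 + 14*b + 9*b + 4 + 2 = -3*a + 7*b^2 + b*(23 - a) + 6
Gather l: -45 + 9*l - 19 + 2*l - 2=11*l - 66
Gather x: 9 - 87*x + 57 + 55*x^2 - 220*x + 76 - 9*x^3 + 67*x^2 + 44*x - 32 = -9*x^3 + 122*x^2 - 263*x + 110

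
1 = 1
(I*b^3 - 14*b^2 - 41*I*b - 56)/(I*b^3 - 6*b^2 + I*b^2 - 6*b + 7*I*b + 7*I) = (b + 8*I)/(b + 1)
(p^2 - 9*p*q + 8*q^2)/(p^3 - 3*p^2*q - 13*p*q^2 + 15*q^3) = (p - 8*q)/(p^2 - 2*p*q - 15*q^2)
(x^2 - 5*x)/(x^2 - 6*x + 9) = x*(x - 5)/(x^2 - 6*x + 9)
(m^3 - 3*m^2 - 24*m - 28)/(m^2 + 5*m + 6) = (m^2 - 5*m - 14)/(m + 3)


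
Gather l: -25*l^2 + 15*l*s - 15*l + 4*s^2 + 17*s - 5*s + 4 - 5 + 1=-25*l^2 + l*(15*s - 15) + 4*s^2 + 12*s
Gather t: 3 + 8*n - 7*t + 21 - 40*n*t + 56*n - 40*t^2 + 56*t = 64*n - 40*t^2 + t*(49 - 40*n) + 24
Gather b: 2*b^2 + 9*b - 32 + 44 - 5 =2*b^2 + 9*b + 7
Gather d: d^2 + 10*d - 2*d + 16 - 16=d^2 + 8*d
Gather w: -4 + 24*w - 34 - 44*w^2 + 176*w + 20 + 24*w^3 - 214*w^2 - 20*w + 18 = 24*w^3 - 258*w^2 + 180*w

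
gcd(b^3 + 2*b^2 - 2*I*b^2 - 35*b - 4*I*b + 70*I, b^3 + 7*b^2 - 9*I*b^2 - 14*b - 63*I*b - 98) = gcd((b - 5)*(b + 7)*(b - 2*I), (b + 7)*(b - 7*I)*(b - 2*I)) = b^2 + b*(7 - 2*I) - 14*I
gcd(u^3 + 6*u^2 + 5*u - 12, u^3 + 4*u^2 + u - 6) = u^2 + 2*u - 3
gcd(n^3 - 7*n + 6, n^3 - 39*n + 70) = n - 2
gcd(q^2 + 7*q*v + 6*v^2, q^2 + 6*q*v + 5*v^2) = q + v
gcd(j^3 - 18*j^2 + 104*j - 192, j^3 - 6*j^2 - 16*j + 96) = j^2 - 10*j + 24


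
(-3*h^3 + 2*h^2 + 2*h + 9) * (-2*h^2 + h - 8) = 6*h^5 - 7*h^4 + 22*h^3 - 32*h^2 - 7*h - 72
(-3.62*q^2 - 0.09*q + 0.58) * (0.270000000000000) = -0.9774*q^2 - 0.0243*q + 0.1566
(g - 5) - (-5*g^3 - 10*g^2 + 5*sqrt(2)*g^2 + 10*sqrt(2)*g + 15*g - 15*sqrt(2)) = 5*g^3 - 5*sqrt(2)*g^2 + 10*g^2 - 10*sqrt(2)*g - 14*g - 5 + 15*sqrt(2)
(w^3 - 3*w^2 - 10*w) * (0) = 0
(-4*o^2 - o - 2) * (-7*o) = 28*o^3 + 7*o^2 + 14*o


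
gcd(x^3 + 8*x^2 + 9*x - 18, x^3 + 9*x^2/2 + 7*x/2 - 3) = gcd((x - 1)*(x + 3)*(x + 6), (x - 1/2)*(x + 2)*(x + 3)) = x + 3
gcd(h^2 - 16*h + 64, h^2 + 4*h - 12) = 1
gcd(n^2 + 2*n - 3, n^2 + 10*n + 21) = n + 3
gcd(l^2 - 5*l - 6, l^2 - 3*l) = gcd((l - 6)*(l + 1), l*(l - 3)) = 1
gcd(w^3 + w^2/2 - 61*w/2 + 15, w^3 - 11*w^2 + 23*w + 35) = w - 5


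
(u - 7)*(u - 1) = u^2 - 8*u + 7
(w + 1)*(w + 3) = w^2 + 4*w + 3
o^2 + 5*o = o*(o + 5)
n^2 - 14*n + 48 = (n - 8)*(n - 6)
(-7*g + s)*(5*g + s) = -35*g^2 - 2*g*s + s^2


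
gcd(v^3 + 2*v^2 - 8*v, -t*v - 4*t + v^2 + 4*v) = v + 4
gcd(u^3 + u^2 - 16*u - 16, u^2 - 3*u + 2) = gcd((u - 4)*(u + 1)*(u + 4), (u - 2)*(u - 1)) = 1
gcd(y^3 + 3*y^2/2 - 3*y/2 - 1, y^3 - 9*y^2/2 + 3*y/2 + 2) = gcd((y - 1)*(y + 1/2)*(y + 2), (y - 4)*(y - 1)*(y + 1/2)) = y^2 - y/2 - 1/2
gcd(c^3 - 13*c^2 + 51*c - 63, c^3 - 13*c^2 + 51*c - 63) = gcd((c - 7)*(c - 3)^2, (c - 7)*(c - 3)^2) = c^3 - 13*c^2 + 51*c - 63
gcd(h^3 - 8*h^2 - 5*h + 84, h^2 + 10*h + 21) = h + 3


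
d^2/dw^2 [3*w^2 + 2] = 6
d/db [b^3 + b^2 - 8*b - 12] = 3*b^2 + 2*b - 8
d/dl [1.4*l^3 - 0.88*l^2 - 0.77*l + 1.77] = 4.2*l^2 - 1.76*l - 0.77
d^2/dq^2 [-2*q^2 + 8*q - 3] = -4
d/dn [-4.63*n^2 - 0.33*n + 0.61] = -9.26*n - 0.33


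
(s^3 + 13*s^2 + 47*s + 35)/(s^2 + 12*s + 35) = s + 1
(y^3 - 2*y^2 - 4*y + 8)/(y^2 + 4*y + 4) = (y^2 - 4*y + 4)/(y + 2)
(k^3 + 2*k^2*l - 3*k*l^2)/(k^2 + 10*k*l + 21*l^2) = k*(k - l)/(k + 7*l)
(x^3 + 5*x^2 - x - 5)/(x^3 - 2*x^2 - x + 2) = (x + 5)/(x - 2)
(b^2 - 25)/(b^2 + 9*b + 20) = (b - 5)/(b + 4)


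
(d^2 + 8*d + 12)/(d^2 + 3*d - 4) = (d^2 + 8*d + 12)/(d^2 + 3*d - 4)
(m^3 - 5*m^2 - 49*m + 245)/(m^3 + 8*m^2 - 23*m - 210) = (m - 7)/(m + 6)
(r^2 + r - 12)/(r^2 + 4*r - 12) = (r^2 + r - 12)/(r^2 + 4*r - 12)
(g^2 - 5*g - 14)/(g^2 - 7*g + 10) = (g^2 - 5*g - 14)/(g^2 - 7*g + 10)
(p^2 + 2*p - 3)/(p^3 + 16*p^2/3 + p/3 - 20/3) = 3*(p + 3)/(3*p^2 + 19*p + 20)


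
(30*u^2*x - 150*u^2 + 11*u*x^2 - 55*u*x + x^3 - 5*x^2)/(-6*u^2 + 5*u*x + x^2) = (5*u*x - 25*u + x^2 - 5*x)/(-u + x)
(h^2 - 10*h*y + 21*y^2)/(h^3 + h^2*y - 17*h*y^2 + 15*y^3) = (-h + 7*y)/(-h^2 - 4*h*y + 5*y^2)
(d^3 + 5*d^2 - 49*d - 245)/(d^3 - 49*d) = (d + 5)/d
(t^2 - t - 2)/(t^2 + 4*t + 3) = (t - 2)/(t + 3)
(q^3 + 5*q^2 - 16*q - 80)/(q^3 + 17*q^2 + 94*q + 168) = (q^2 + q - 20)/(q^2 + 13*q + 42)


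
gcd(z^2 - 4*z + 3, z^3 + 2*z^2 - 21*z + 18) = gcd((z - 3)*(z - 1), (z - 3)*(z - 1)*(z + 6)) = z^2 - 4*z + 3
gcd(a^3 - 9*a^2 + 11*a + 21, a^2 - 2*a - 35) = a - 7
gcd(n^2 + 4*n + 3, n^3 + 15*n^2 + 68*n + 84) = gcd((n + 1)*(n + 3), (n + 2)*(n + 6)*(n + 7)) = 1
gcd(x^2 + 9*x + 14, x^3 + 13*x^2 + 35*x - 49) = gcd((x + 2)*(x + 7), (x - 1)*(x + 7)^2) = x + 7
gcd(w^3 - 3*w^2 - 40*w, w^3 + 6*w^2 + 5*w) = w^2 + 5*w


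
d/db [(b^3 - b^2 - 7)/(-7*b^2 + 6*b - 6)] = (-7*b^4 + 12*b^3 - 24*b^2 - 86*b + 42)/(49*b^4 - 84*b^3 + 120*b^2 - 72*b + 36)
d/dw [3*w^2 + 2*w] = 6*w + 2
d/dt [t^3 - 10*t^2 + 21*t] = 3*t^2 - 20*t + 21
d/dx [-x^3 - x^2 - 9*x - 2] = -3*x^2 - 2*x - 9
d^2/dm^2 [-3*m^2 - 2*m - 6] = -6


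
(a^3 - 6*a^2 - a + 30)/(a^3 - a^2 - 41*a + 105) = (a + 2)/(a + 7)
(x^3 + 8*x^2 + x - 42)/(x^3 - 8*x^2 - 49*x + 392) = (x^2 + x - 6)/(x^2 - 15*x + 56)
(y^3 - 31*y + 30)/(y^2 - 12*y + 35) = (y^2 + 5*y - 6)/(y - 7)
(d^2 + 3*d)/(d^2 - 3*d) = (d + 3)/(d - 3)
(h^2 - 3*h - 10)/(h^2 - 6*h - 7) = (-h^2 + 3*h + 10)/(-h^2 + 6*h + 7)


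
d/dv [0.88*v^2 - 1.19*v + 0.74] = 1.76*v - 1.19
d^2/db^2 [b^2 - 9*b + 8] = 2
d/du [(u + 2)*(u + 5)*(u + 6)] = 3*u^2 + 26*u + 52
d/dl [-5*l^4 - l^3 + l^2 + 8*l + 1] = -20*l^3 - 3*l^2 + 2*l + 8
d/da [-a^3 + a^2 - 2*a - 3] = -3*a^2 + 2*a - 2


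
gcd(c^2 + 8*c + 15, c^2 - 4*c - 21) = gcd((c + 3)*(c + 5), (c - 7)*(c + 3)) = c + 3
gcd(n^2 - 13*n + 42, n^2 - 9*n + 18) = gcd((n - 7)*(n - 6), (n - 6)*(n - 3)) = n - 6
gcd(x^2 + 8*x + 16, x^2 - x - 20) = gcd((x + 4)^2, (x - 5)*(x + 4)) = x + 4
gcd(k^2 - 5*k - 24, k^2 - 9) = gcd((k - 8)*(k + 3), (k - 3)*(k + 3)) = k + 3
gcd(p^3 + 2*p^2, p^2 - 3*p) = p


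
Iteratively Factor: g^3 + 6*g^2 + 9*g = (g + 3)*(g^2 + 3*g) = g*(g + 3)*(g + 3)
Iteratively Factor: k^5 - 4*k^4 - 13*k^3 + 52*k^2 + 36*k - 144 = (k - 3)*(k^4 - k^3 - 16*k^2 + 4*k + 48) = (k - 3)*(k + 2)*(k^3 - 3*k^2 - 10*k + 24) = (k - 3)*(k + 2)*(k + 3)*(k^2 - 6*k + 8) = (k - 3)*(k - 2)*(k + 2)*(k + 3)*(k - 4)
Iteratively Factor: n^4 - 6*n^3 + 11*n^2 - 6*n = (n - 2)*(n^3 - 4*n^2 + 3*n) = (n - 2)*(n - 1)*(n^2 - 3*n) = n*(n - 2)*(n - 1)*(n - 3)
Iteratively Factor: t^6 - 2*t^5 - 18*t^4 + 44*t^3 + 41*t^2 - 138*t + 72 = (t + 4)*(t^5 - 6*t^4 + 6*t^3 + 20*t^2 - 39*t + 18) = (t - 1)*(t + 4)*(t^4 - 5*t^3 + t^2 + 21*t - 18) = (t - 1)^2*(t + 4)*(t^3 - 4*t^2 - 3*t + 18) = (t - 3)*(t - 1)^2*(t + 4)*(t^2 - t - 6) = (t - 3)*(t - 1)^2*(t + 2)*(t + 4)*(t - 3)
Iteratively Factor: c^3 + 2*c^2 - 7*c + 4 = (c - 1)*(c^2 + 3*c - 4) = (c - 1)*(c + 4)*(c - 1)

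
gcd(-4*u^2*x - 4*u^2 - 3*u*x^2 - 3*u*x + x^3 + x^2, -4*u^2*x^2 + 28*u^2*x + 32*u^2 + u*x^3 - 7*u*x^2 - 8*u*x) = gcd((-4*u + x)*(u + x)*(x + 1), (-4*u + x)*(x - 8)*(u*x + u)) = -4*u*x - 4*u + x^2 + x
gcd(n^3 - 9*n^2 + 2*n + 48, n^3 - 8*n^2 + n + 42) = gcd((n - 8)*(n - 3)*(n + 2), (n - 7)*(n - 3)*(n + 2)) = n^2 - n - 6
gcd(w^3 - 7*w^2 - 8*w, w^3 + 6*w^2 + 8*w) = w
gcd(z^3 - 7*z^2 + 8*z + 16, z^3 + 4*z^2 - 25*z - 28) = z^2 - 3*z - 4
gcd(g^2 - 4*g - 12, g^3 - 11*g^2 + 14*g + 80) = g + 2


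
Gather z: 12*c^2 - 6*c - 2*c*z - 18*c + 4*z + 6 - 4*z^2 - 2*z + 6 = 12*c^2 - 24*c - 4*z^2 + z*(2 - 2*c) + 12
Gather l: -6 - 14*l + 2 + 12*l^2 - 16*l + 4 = 12*l^2 - 30*l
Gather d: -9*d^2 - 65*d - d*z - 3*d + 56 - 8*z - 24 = -9*d^2 + d*(-z - 68) - 8*z + 32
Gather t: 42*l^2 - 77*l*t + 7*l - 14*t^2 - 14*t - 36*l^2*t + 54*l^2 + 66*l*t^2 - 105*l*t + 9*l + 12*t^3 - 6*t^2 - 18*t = 96*l^2 + 16*l + 12*t^3 + t^2*(66*l - 20) + t*(-36*l^2 - 182*l - 32)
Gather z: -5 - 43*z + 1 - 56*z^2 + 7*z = -56*z^2 - 36*z - 4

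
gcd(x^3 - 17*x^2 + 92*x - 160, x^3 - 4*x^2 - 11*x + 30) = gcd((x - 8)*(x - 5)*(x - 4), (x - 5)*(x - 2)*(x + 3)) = x - 5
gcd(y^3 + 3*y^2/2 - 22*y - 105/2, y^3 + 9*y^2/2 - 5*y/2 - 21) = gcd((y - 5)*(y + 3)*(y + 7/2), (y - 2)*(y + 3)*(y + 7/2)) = y^2 + 13*y/2 + 21/2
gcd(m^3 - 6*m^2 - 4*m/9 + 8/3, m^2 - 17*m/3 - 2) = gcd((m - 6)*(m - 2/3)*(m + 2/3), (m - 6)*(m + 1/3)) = m - 6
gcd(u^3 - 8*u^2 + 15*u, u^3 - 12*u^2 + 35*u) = u^2 - 5*u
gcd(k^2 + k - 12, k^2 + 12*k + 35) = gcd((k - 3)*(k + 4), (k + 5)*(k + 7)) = 1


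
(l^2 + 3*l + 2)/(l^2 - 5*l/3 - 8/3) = 3*(l + 2)/(3*l - 8)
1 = 1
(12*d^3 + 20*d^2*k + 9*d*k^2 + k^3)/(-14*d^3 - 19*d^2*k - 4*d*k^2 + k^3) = (-6*d - k)/(7*d - k)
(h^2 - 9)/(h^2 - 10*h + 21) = (h + 3)/(h - 7)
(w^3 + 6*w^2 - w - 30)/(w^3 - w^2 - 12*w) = (w^2 + 3*w - 10)/(w*(w - 4))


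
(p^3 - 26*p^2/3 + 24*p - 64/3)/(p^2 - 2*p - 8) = (3*p^2 - 14*p + 16)/(3*(p + 2))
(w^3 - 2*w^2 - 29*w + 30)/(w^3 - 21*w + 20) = (w - 6)/(w - 4)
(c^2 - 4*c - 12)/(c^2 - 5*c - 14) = (c - 6)/(c - 7)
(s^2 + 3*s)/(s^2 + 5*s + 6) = s/(s + 2)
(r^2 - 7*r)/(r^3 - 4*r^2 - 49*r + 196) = r/(r^2 + 3*r - 28)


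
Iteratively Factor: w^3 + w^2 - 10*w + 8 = (w + 4)*(w^2 - 3*w + 2) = (w - 2)*(w + 4)*(w - 1)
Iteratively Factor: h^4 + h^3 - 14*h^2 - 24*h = (h + 3)*(h^3 - 2*h^2 - 8*h) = (h - 4)*(h + 3)*(h^2 + 2*h) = (h - 4)*(h + 2)*(h + 3)*(h)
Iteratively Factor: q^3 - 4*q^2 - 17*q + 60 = (q + 4)*(q^2 - 8*q + 15) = (q - 3)*(q + 4)*(q - 5)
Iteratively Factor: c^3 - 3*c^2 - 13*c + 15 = (c + 3)*(c^2 - 6*c + 5) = (c - 1)*(c + 3)*(c - 5)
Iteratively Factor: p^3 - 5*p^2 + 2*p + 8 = (p + 1)*(p^2 - 6*p + 8) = (p - 2)*(p + 1)*(p - 4)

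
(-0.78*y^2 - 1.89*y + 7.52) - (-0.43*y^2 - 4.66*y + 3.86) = -0.35*y^2 + 2.77*y + 3.66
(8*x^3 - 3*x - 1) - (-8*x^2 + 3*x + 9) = 8*x^3 + 8*x^2 - 6*x - 10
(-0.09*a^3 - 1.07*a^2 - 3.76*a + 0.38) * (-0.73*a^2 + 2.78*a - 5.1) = 0.0657*a^5 + 0.5309*a^4 + 0.2292*a^3 - 5.2732*a^2 + 20.2324*a - 1.938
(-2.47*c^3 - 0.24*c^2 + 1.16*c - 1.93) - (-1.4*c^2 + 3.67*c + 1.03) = -2.47*c^3 + 1.16*c^2 - 2.51*c - 2.96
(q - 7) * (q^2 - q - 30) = q^3 - 8*q^2 - 23*q + 210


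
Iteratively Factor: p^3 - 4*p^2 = (p - 4)*(p^2) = p*(p - 4)*(p)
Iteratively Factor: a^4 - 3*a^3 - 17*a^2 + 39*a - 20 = (a - 1)*(a^3 - 2*a^2 - 19*a + 20) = (a - 5)*(a - 1)*(a^2 + 3*a - 4) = (a - 5)*(a - 1)*(a + 4)*(a - 1)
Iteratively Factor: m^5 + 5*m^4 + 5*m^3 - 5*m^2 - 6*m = (m - 1)*(m^4 + 6*m^3 + 11*m^2 + 6*m) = (m - 1)*(m + 3)*(m^3 + 3*m^2 + 2*m) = m*(m - 1)*(m + 3)*(m^2 + 3*m + 2) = m*(m - 1)*(m + 2)*(m + 3)*(m + 1)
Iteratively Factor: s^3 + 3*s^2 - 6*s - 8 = (s + 1)*(s^2 + 2*s - 8) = (s - 2)*(s + 1)*(s + 4)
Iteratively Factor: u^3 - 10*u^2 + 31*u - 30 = (u - 5)*(u^2 - 5*u + 6) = (u - 5)*(u - 2)*(u - 3)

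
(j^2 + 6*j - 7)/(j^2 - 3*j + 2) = (j + 7)/(j - 2)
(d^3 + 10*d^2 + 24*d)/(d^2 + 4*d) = d + 6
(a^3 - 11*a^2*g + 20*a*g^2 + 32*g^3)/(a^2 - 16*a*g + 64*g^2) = (a^2 - 3*a*g - 4*g^2)/(a - 8*g)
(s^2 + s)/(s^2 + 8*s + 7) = s/(s + 7)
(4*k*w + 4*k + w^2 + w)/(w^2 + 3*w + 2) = (4*k + w)/(w + 2)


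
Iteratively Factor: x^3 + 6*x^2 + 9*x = (x)*(x^2 + 6*x + 9) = x*(x + 3)*(x + 3)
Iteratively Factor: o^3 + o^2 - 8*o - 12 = (o + 2)*(o^2 - o - 6) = (o + 2)^2*(o - 3)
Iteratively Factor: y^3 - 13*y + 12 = (y + 4)*(y^2 - 4*y + 3) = (y - 1)*(y + 4)*(y - 3)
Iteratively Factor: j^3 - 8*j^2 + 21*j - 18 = (j - 3)*(j^2 - 5*j + 6) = (j - 3)*(j - 2)*(j - 3)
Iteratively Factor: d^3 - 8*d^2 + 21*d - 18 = (d - 3)*(d^2 - 5*d + 6) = (d - 3)*(d - 2)*(d - 3)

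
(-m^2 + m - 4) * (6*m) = -6*m^3 + 6*m^2 - 24*m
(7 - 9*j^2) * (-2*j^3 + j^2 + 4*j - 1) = 18*j^5 - 9*j^4 - 50*j^3 + 16*j^2 + 28*j - 7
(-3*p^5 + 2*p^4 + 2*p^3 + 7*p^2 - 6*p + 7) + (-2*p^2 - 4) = -3*p^5 + 2*p^4 + 2*p^3 + 5*p^2 - 6*p + 3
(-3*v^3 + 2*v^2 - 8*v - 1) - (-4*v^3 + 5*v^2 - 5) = v^3 - 3*v^2 - 8*v + 4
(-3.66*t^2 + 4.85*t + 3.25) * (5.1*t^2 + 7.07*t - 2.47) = -18.666*t^4 - 1.1412*t^3 + 59.9047*t^2 + 10.998*t - 8.0275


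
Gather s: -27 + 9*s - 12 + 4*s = 13*s - 39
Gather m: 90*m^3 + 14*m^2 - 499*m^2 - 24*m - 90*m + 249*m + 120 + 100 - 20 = 90*m^3 - 485*m^2 + 135*m + 200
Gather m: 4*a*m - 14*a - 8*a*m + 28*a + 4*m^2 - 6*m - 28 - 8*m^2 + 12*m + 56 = 14*a - 4*m^2 + m*(6 - 4*a) + 28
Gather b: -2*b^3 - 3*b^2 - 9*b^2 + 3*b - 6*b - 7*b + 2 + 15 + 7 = -2*b^3 - 12*b^2 - 10*b + 24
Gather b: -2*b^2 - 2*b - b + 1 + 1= -2*b^2 - 3*b + 2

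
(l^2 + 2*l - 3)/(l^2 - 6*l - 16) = (-l^2 - 2*l + 3)/(-l^2 + 6*l + 16)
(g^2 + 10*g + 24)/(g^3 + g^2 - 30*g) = (g + 4)/(g*(g - 5))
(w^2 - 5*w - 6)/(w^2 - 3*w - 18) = (w + 1)/(w + 3)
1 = 1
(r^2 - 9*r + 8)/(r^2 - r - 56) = (r - 1)/(r + 7)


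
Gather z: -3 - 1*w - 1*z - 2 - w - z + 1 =-2*w - 2*z - 4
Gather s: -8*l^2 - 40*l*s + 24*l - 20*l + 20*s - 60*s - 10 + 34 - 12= -8*l^2 + 4*l + s*(-40*l - 40) + 12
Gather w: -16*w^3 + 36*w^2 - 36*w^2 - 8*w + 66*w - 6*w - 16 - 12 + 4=-16*w^3 + 52*w - 24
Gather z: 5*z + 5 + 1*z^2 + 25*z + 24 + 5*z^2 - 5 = 6*z^2 + 30*z + 24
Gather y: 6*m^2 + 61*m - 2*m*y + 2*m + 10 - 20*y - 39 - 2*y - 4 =6*m^2 + 63*m + y*(-2*m - 22) - 33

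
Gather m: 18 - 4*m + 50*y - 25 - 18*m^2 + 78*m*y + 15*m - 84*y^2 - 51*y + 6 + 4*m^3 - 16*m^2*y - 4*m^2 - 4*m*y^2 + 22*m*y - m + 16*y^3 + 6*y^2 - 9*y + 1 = 4*m^3 + m^2*(-16*y - 22) + m*(-4*y^2 + 100*y + 10) + 16*y^3 - 78*y^2 - 10*y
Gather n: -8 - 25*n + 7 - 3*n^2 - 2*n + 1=-3*n^2 - 27*n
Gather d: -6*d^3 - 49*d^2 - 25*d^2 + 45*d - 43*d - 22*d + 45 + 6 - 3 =-6*d^3 - 74*d^2 - 20*d + 48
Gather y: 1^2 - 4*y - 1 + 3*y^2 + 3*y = 3*y^2 - y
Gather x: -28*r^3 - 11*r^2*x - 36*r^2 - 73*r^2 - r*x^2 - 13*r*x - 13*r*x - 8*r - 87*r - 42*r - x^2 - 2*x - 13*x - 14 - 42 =-28*r^3 - 109*r^2 - 137*r + x^2*(-r - 1) + x*(-11*r^2 - 26*r - 15) - 56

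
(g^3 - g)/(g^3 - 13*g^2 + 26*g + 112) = (g^3 - g)/(g^3 - 13*g^2 + 26*g + 112)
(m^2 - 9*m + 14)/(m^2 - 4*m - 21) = (m - 2)/(m + 3)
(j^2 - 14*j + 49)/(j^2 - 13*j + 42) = (j - 7)/(j - 6)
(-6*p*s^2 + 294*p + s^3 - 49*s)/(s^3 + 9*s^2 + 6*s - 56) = (-6*p*s + 42*p + s^2 - 7*s)/(s^2 + 2*s - 8)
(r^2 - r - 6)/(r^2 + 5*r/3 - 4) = 3*(r^2 - r - 6)/(3*r^2 + 5*r - 12)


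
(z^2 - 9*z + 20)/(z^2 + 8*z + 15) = (z^2 - 9*z + 20)/(z^2 + 8*z + 15)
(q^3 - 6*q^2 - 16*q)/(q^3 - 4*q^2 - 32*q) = (q + 2)/(q + 4)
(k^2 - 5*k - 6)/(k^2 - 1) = (k - 6)/(k - 1)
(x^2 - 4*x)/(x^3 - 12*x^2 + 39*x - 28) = x/(x^2 - 8*x + 7)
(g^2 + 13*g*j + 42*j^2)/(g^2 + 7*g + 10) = (g^2 + 13*g*j + 42*j^2)/(g^2 + 7*g + 10)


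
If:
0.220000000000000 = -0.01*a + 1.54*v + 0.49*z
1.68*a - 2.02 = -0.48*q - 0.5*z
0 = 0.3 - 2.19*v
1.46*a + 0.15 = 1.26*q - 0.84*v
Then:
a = 0.85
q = 1.20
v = 0.14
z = 0.04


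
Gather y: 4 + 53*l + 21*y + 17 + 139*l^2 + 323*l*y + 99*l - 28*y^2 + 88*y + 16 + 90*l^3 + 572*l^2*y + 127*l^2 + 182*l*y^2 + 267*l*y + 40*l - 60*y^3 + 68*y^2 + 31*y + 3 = 90*l^3 + 266*l^2 + 192*l - 60*y^3 + y^2*(182*l + 40) + y*(572*l^2 + 590*l + 140) + 40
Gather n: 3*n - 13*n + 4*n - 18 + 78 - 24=36 - 6*n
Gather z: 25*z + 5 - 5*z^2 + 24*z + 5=-5*z^2 + 49*z + 10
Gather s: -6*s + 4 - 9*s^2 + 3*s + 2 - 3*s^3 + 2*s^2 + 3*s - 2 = -3*s^3 - 7*s^2 + 4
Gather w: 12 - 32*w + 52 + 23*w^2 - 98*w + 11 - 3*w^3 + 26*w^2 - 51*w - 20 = -3*w^3 + 49*w^2 - 181*w + 55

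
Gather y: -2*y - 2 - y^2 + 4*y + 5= -y^2 + 2*y + 3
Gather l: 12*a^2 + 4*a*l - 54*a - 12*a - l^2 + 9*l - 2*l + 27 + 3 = 12*a^2 - 66*a - l^2 + l*(4*a + 7) + 30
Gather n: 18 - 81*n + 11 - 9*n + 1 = 30 - 90*n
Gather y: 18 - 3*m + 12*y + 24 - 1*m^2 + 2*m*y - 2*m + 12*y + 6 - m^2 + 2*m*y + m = -2*m^2 - 4*m + y*(4*m + 24) + 48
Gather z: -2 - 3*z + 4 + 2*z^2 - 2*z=2*z^2 - 5*z + 2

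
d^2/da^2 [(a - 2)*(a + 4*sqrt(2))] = 2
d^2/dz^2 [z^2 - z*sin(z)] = z*sin(z) - 2*cos(z) + 2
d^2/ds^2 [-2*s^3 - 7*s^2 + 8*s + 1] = -12*s - 14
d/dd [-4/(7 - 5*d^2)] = -40*d/(5*d^2 - 7)^2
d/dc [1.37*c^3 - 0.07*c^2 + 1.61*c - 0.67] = 4.11*c^2 - 0.14*c + 1.61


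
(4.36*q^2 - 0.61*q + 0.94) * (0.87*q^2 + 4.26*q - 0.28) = 3.7932*q^4 + 18.0429*q^3 - 3.0016*q^2 + 4.1752*q - 0.2632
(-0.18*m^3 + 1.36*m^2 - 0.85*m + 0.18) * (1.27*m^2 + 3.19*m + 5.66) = -0.2286*m^5 + 1.153*m^4 + 2.2401*m^3 + 5.2147*m^2 - 4.2368*m + 1.0188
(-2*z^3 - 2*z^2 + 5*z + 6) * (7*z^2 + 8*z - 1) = -14*z^5 - 30*z^4 + 21*z^3 + 84*z^2 + 43*z - 6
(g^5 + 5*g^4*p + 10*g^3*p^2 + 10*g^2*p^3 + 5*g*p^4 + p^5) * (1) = g^5 + 5*g^4*p + 10*g^3*p^2 + 10*g^2*p^3 + 5*g*p^4 + p^5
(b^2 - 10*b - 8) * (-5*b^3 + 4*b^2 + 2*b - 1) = -5*b^5 + 54*b^4 + 2*b^3 - 53*b^2 - 6*b + 8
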